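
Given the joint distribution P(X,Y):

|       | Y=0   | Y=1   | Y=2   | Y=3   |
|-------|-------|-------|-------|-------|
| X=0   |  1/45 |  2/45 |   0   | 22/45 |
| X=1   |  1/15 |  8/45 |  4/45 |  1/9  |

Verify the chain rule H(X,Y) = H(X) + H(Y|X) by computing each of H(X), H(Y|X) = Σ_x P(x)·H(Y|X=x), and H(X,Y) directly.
H(X) = 0.9911 bits, H(Y|X) = 1.2014 bits, H(X,Y) = 2.1925 bits

Marginal of X (row sums):
  P(X=0) = 1/45 + 2/45 + 0 + 22/45 = 5/9
  P(X=1) = 1/15 + 8/45 + 4/45 + 1/9 = 4/9
H(X) = -[(5/9)·log₂(5/9) + (4/9)·log₂(4/9)]
  = 0.47111 + 0.51997 = 0.9911 bits

H(Y|X) = Σ_x P(x)·H(Y|X=x):
  X=0: P(X=0) = 5/9, P(Y|X=0) = (1/25, 2/25, 0, 22/25) → H(Y|X=0) = 0.63956
  X=1: P(X=1) = 4/9, P(Y|X=1) = (3/20, 2/5, 1/5, 1/4) → H(Y|X=1) = 1.90370
H(Y|X) = (5/9)·0.63956 + (4/9)·1.90370 = 1.2014 bits

H(X,Y) = -Σ_{x,y} P(x,y) log₂ P(x,y). Per-cell terms -P(x,y)·log₂P(x,y):
  X=0: 0.12204, 0.19964, 0.00000, 0.50474
  X=1: 0.26046, 0.44300, 0.31039, 0.35221
  (cells with P = 0 contribute 0)
Sum of the 8 terms: H(X,Y) = 2.1925 bits

Chain rule check:
  H(X) + H(Y|X) = 0.9911 + 1.2014 = 2.1925 bits
  H(X,Y) = 2.1925 bits
✓ Chain rule verified.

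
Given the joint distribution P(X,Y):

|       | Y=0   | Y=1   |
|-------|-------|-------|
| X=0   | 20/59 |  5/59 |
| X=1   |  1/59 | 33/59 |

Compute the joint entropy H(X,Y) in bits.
1.3994 bits

H(X,Y) = -Σ_{x,y} P(x,y) log₂ P(x,y). Per-cell terms -P(x,y)·log₂P(x,y):
  X=0: 0.52906, 0.30176
  X=1: 0.09971, 0.46885
Sum of the 4 terms: H(X,Y) = 1.3994 bits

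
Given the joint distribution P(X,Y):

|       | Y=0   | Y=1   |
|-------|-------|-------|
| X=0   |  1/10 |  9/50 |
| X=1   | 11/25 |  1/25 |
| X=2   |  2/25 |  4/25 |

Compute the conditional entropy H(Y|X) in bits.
0.6823 bits

H(Y|X) = H(X,Y) - H(X)

H(X,Y) = -Σ_{x,y} P(x,y) log₂ P(x,y). Per-cell terms -P(x,y)·log₂P(x,y):
  X=0: 0.3322, 0.4453
  X=1: 0.5211, 0.1858
  X=2: 0.2915, 0.4230
Sum of the 6 terms: H(X,Y) = 2.1989 bits

Marginal of X (row sums):
  P(X=0) = 1/10 + 9/50 = 7/25
  P(X=1) = 11/25 + 1/25 = 12/25
  P(X=2) = 2/25 + 4/25 = 6/25
H(X) = -[(7/25)·log₂(7/25) + (12/25)·log₂(12/25) + (6/25)·log₂(6/25)]
  = 0.5142 + 0.5083 + 0.4941 = 1.5166 bits

H(Y|X) = H(X,Y) - H(X) = 2.1989 - 1.5166 = 0.6823 bits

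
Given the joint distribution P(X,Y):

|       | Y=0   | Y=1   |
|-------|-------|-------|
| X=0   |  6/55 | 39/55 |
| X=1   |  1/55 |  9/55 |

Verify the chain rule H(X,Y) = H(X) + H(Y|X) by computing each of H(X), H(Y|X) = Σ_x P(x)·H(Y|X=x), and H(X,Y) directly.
H(X) = 0.6840 bits, H(Y|X) = 0.5488 bits, H(X,Y) = 1.2328 bits

Marginal of X (row sums):
  P(X=0) = 6/55 + 39/55 = 9/11
  P(X=1) = 1/55 + 9/55 = 2/11
H(X) = -[(9/11)·log₂(9/11) + (2/11)·log₂(2/11)]
  = 0.23687 + 0.44717 = 0.6840 bits

H(Y|X) = Σ_x P(x)·H(Y|X=x):
  X=0: P(X=0) = 9/11, P(Y|X=0) = (2/15, 13/15) → H(Y|X=0) = 0.56651
  X=1: P(X=1) = 2/11, P(Y|X=1) = (1/10, 9/10) → H(Y|X=1) = 0.46900
H(Y|X) = (9/11)·0.56651 + (2/11)·0.46900 = 0.5488 bits

H(X,Y) = -Σ_{x,y} P(x,y) log₂ P(x,y). Per-cell terms -P(x,y)·log₂P(x,y):
  X=0: 0.34870, 0.35168
  X=1: 0.10512, 0.42733
Sum of the 4 terms: H(X,Y) = 1.2328 bits

Chain rule check:
  H(X) + H(Y|X) = 0.6840 + 0.5488 = 1.2328 bits
  H(X,Y) = 1.2328 bits
✓ Chain rule verified.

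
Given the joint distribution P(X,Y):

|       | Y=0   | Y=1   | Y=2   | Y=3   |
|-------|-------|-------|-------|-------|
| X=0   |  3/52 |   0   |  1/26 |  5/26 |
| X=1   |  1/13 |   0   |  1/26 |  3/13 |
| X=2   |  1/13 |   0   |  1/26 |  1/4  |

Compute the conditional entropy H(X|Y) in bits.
1.5767 bits

H(X|Y) = H(X,Y) - H(Y)

H(X,Y) = -Σ_{x,y} P(x,y) log₂ P(x,y). Per-cell terms -P(x,y)·log₂P(x,y):
  X=0: 0.23743, 0.00000, 0.18079, 0.45741
  X=1: 0.28465, 0.00000, 0.18079, 0.48819
  X=2: 0.28465, 0.00000, 0.18079, 0.50000
  (cells with P = 0 contribute 0)
Sum of the 12 terms: H(X,Y) = 2.7947 bits

Marginal of Y (column sums):
  P(Y=0) = 3/52 + 1/13 + 1/13 = 11/52
  P(Y=1) = 0 + 0 + 0 = 0
  P(Y=2) = 1/26 + 1/26 + 1/26 = 3/26
  P(Y=3) = 5/26 + 3/13 + 1/4 = 35/52
H(Y) = -[(11/52)·log₂(11/52) + (3/26)·log₂(3/26) + (35/52)·log₂(35/52)]   (outcomes with P = 0 contribute 0)
  = 0.47406 + 0.35948 + 0.38443 = 1.2180 bits

H(X|Y) = H(X,Y) - H(Y) = 2.7947 - 1.2180 = 1.5767 bits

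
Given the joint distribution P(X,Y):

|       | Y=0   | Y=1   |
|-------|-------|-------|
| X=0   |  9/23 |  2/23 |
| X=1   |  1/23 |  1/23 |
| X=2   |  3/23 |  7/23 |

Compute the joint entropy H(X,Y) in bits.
2.1351 bits

H(X,Y) = -Σ_{x,y} P(x,y) log₂ P(x,y). Per-cell terms -P(x,y)·log₂P(x,y):
  X=0: 0.5297, 0.3064
  X=1: 0.1967, 0.1967
  X=2: 0.3833, 0.5223
Sum of the 6 terms: H(X,Y) = 2.1351 bits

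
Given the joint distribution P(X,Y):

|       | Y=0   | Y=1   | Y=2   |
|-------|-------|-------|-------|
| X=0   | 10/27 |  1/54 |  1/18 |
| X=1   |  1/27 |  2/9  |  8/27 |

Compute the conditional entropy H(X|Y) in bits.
0.4946 bits

H(X|Y) = H(X,Y) - H(Y)

H(X,Y) = -Σ_{x,y} P(x,y) log₂ P(x,y). Per-cell terms -P(x,y)·log₂P(x,y):
  X=0: 0.5307257, 0.1065720, 0.2316625
  X=1: 0.1761069, 0.4822056, 0.5199667
Sum of the 6 terms: H(X,Y) = 2.047239 bits

Marginal of Y (column sums):
  P(Y=0) = 10/27 + 1/27 = 11/27
  P(Y=1) = 1/54 + 2/9 = 13/54
  P(Y=2) = 1/18 + 8/27 = 19/54
H(Y) = -[(11/27)·log₂(11/27) + (13/54)·log₂(13/54) + (19/54)·log₂(19/54)]
  = 0.5277783 + 0.4945893 + 0.5302267 = 1.552594 bits

H(X|Y) = H(X,Y) - H(Y) = 2.047239 - 1.552594 = 0.4946 bits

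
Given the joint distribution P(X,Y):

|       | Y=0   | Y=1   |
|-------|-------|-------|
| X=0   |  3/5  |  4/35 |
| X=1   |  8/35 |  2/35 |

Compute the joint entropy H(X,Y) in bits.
1.5225 bits

H(X,Y) = -Σ_{x,y} P(x,y) log₂ P(x,y). Per-cell terms -P(x,y)·log₂P(x,y):
  X=0: 0.4422, 0.3576
  X=1: 0.4867, 0.2360
Sum of the 4 terms: H(X,Y) = 1.5225 bits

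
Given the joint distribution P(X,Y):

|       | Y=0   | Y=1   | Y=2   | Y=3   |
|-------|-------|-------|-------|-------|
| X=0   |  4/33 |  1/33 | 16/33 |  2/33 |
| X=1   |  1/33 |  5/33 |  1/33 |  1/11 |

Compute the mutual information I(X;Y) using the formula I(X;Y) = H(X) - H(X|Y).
0.3440 bits

I(X;Y) = H(X) - H(X|Y)

Marginal of X (row sums):
  P(X=0) = 4/33 + 1/33 + 16/33 + 2/33 = 23/33
  P(X=1) = 1/33 + 5/33 + 1/33 + 1/11 = 10/33
H(X) = -[(23/33)·log₂(23/33) + (10/33)·log₂(10/33)]
  = 0.3630 + 0.5220 = 0.8850 bits

Marginal of Y (column sums):
  P(Y=0) = 4/33 + 1/33 = 5/33
  P(Y=1) = 1/33 + 5/33 = 2/11
  P(Y=2) = 16/33 + 1/33 = 17/33
  P(Y=3) = 2/33 + 1/11 = 5/33
H(X|Y) = Σ_y P(y)·H(X|Y=y):
  Y=0: P(Y=0) = 5/33, P(X|Y=0) = (4/5, 1/5) → H(X|Y=0) = 0.7219
  Y=1: P(Y=1) = 2/11, P(X|Y=1) = (1/6, 5/6) → H(X|Y=1) = 0.6500
  Y=2: P(Y=2) = 17/33, P(X|Y=2) = (16/17, 1/17) → H(X|Y=2) = 0.3228
  Y=3: P(Y=3) = 5/33, P(X|Y=3) = (2/5, 3/5) → H(X|Y=3) = 0.9710
H(X|Y) = (5/33)·0.7219 + (2/11)·0.6500 + (17/33)·0.3228 + (5/33)·0.9710 = 0.5410 bits

I(X;Y) = H(X) - H(X|Y) = 0.8850 - 0.5410 = 0.3440 bits

Cross-check via I(X;Y) = H(X) + H(Y) - H(X,Y): computing H(Y) from the column sums and H(X,Y) from the 8 cells in the same way gives H(Y) = 1.7651 bits and H(X,Y) = 2.3061 bits, so
I(X;Y) = 0.8850 + 1.7651 - 2.3061 = 0.3440 bits ✓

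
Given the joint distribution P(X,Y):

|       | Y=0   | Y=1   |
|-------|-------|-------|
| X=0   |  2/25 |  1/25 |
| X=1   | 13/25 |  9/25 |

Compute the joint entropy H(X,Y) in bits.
1.4985 bits

H(X,Y) = -Σ_{x,y} P(x,y) log₂ P(x,y). Per-cell terms -P(x,y)·log₂P(x,y):
  X=0: 0.2915, 0.1858
  X=1: 0.4906, 0.5306
Sum of the 4 terms: H(X,Y) = 1.4985 bits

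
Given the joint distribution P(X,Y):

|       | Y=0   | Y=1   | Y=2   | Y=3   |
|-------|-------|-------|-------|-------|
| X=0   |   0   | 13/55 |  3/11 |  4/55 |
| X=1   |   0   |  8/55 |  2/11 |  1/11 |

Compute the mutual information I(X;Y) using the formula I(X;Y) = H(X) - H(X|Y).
0.0110 bits

I(X;Y) = H(X) - H(X|Y)

Marginal of X (row sums):
  P(X=0) = 0 + 13/55 + 3/11 + 4/55 = 32/55
  P(X=1) = 0 + 8/55 + 2/11 + 1/11 = 23/55
H(X) = -[(32/55)·log₂(32/55) + (23/55)·log₂(23/55)]
  = 0.4546 + 0.5260 = 0.9806 bits

Marginal of Y (column sums):
  P(Y=0) = 0 + 0 = 0
  P(Y=1) = 13/55 + 8/55 = 21/55
  P(Y=2) = 3/11 + 2/11 = 5/11
  P(Y=3) = 4/55 + 1/11 = 9/55
H(X|Y) = Σ_y P(y)·H(X|Y=y):
  Y=0: P(Y=0) = 0 → contributes 0
  Y=1: P(Y=1) = 21/55, P(X|Y=1) = (13/21, 8/21) → H(X|Y=1) = 0.9587
  Y=2: P(Y=2) = 5/11, P(X|Y=2) = (3/5, 2/5) → H(X|Y=2) = 0.9710
  Y=3: P(Y=3) = 9/55, P(X|Y=3) = (4/9, 5/9) → H(X|Y=3) = 0.9911
H(X|Y) = (21/55)·0.9587 + (5/11)·0.9710 + (9/55)·0.9911 = 0.9696 bits

I(X;Y) = H(X) - H(X|Y) = 0.9806 - 0.9696 = 0.0110 bits

Cross-check via I(X;Y) = H(X) + H(Y) - H(X,Y): computing H(Y) from the column sums and H(X,Y) from the 8 cells in the same way gives H(Y) = 1.4747 bits and H(X,Y) = 2.4443 bits, so
I(X;Y) = 0.9806 + 1.4747 - 2.4443 = 0.0110 bits ✓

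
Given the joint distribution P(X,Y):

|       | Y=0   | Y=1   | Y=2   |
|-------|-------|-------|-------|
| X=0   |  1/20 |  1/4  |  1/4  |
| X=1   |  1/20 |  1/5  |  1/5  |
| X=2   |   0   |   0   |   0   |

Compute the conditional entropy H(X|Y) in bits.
0.9920 bits

H(X|Y) = H(X,Y) - H(Y)

H(X,Y) = -Σ_{x,y} P(x,y) log₂ P(x,y). Per-cell terms -P(x,y)·log₂P(x,y):
  X=0: 0.2161, 0.5000, 0.5000
  X=1: 0.2161, 0.4644, 0.4644
  X=2: 0.0000, 0.0000, 0.0000
  (cells with P = 0 contribute 0)
Sum of the 9 terms: H(X,Y) = 2.3610 bits

Marginal of Y (column sums):
  P(Y=0) = 1/20 + 1/20 + 0 = 1/10
  P(Y=1) = 1/4 + 1/5 + 0 = 9/20
  P(Y=2) = 1/4 + 1/5 + 0 = 9/20
H(Y) = -[(1/10)·log₂(1/10) + (9/20)·log₂(9/20) + (9/20)·log₂(9/20)]
  = 0.3322 + 0.5184 + 0.5184 = 1.3690 bits

H(X|Y) = H(X,Y) - H(Y) = 2.3610 - 1.3690 = 0.9920 bits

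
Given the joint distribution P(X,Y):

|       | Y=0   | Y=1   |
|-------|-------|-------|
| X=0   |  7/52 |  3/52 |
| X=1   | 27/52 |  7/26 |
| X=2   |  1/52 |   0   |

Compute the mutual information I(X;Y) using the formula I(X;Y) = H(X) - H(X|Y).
0.0120 bits

I(X;Y) = H(X) - H(X|Y)

Marginal of X (row sums):
  P(X=0) = 7/52 + 3/52 = 5/26
  P(X=1) = 27/52 + 7/26 = 41/52
  P(X=2) = 1/52 + 0 = 1/52
H(X) = -[(5/26)·log₂(5/26) + (41/52)·log₂(41/52) + (1/52)·log₂(1/52)]
  = 0.45741 + 0.27035 + 0.10962 = 0.83738 bits

Marginal of Y (column sums):
  P(Y=0) = 7/52 + 27/52 + 1/52 = 35/52
  P(Y=1) = 3/52 + 7/26 + 0 = 17/52
H(X|Y) = Σ_y P(y)·H(X|Y=y):
  Y=0: P(Y=0) = 35/52, P(X|Y=0) = (1/5, 27/35, 1/35) → H(X|Y=0) = 0.89976
  Y=1: P(Y=1) = 17/52, P(X|Y=1) = (3/17, 14/17, 0) → H(X|Y=1) = 0.67229
H(X|Y) = (35/52)·0.89976 + (17/52)·0.67229 = 0.82539 bits

I(X;Y) = H(X) - H(X|Y) = 0.83738 - 0.82539 = 0.0120 bits

Cross-check via I(X;Y) = H(X) + H(Y) - H(X,Y): computing H(Y) from the column sums and H(X,Y) from the 6 cells in the same way gives H(Y) = 0.91175 bits and H(X,Y) = 1.73715 bits, so
I(X;Y) = 0.83738 + 0.91175 - 1.73715 = 0.0120 bits ✓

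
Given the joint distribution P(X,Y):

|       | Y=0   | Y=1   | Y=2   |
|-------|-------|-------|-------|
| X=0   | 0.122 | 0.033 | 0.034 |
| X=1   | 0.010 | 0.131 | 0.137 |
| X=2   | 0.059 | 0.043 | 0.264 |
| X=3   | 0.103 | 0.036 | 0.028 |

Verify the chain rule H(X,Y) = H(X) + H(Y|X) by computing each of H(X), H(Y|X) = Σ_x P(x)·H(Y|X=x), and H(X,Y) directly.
H(X) = 1.9296 bits, H(Y|X) = 1.2106 bits, H(X,Y) = 3.1402 bits

Marginal of X (row sums):
  P(X=0) = 0.122 + 0.033 + 0.034 = 0.189
  P(X=1) = 0.010 + 0.131 + 0.137 = 0.278
  P(X=2) = 0.059 + 0.043 + 0.264 = 0.366
  P(X=3) = 0.103 + 0.036 + 0.028 = 0.167
H(X) = -[0.189·log₂(0.189) + 0.278·log₂(0.278) + 0.366·log₂(0.366) + 0.167·log₂(0.167)]
  = 0.4543 + 0.5134 + 0.5307 + 0.4312 = 1.9296 bits

H(Y|X) = Σ_x P(x)·H(Y|X=x):
  X=0: P(X=0) = 0.189, P(Y|X=0) = (122/189, 11/63, 34/189) → H(Y|X=0) = 1.2925
  X=1: P(X=1) = 0.278, P(Y|X=1) = (5/139, 131/278, 137/278) → H(Y|X=1) = 1.1872
  X=2: P(X=2) = 0.366, P(Y|X=2) = (59/366, 43/366, 44/61) → H(Y|X=2) = 1.1274
  X=3: P(X=3) = 0.167, P(Y|X=3) = (103/167, 36/167, 28/167) → H(Y|X=3) = 1.3392
H(Y|X) = 0.189·1.2925 + 0.278·1.1872 + 0.366·1.1274 + 0.167·1.3392 = 1.2106 bits

H(X,Y) = -Σ_{x,y} P(x,y) log₂ P(x,y). Per-cell terms -P(x,y)·log₂P(x,y):
  X=0: 0.3703, 0.1624, 0.1659
  X=1: 0.0664, 0.3841, 0.3929
  X=2: 0.2409, 0.1952, 0.5072
  X=3: 0.3378, 0.1727, 0.1444
Sum of the 12 terms: H(X,Y) = 3.1402 bits

Chain rule check:
  H(X) + H(Y|X) = 1.9296 + 1.2106 = 3.1402 bits
  H(X,Y) = 3.1402 bits
✓ Chain rule verified.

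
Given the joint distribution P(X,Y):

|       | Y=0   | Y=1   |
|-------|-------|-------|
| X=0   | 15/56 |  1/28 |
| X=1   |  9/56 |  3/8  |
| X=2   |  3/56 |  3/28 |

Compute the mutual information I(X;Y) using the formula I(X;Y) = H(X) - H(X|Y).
0.2207 bits

I(X;Y) = H(X) - H(X|Y)

Marginal of X (row sums):
  P(X=0) = 15/56 + 1/28 = 17/56
  P(X=1) = 9/56 + 3/8 = 15/28
  P(X=2) = 3/56 + 3/28 = 9/56
H(X) = -[(17/56)·log₂(17/56) + (15/28)·log₂(15/28) + (9/56)·log₂(9/56)]
  = 0.52211 + 0.48239 + 0.42387 = 1.42837 bits

Marginal of Y (column sums):
  P(Y=0) = 15/56 + 9/56 + 3/56 = 27/56
  P(Y=1) = 1/28 + 3/8 + 3/28 = 29/56
H(X|Y) = Σ_y P(y)·H(X|Y=y):
  Y=0: P(Y=0) = 27/56, P(X|Y=0) = (5/9, 1/3, 1/9) → H(X|Y=0) = 1.35164
  Y=1: P(Y=1) = 29/56, P(X|Y=1) = (2/29, 21/29, 6/29) → H(X|Y=1) = 1.07355
H(X|Y) = (27/56)·1.35164 + (29/56)·1.07355 = 1.20763 bits

I(X;Y) = H(X) - H(X|Y) = 1.42837 - 1.20763 = 0.2207 bits

Cross-check via I(X;Y) = H(X) + H(Y) - H(X,Y): computing H(Y) from the column sums and H(X,Y) from the 6 cells in the same way gives H(Y) = 0.99908 bits and H(X,Y) = 2.20671 bits, so
I(X;Y) = 1.42837 + 0.99908 - 2.20671 = 0.2207 bits ✓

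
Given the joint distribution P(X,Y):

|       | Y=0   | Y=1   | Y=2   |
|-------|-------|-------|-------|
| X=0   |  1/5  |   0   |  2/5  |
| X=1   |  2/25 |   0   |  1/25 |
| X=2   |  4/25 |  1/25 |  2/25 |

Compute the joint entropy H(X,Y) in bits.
2.3707 bits

H(X,Y) = -Σ_{x,y} P(x,y) log₂ P(x,y). Per-cell terms -P(x,y)·log₂P(x,y):
  X=0: 0.46439, 0.00000, 0.52877
  X=1: 0.29151, 0.00000, 0.18575
  X=2: 0.42302, 0.18575, 0.29151
  (cells with P = 0 contribute 0)
Sum of the 9 terms: H(X,Y) = 2.3707 bits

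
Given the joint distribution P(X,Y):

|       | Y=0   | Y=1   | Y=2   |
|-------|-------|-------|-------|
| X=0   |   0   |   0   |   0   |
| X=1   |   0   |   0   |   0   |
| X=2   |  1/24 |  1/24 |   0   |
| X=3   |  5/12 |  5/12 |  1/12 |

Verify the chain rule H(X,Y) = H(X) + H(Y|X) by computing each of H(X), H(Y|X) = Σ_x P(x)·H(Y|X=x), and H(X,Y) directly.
H(X) = 0.4138 bits, H(Y|X) = 1.3195 bits, H(X,Y) = 1.7334 bits

Marginal of X (row sums):
  P(X=0) = 0 + 0 + 0 = 0
  P(X=1) = 0 + 0 + 0 = 0
  P(X=2) = 1/24 + 1/24 + 0 = 1/12
  P(X=3) = 5/12 + 5/12 + 1/12 = 11/12
H(X) = -[(1/12)·log₂(1/12) + (11/12)·log₂(11/12)]   (outcomes with P = 0 contribute 0)
  = 0.298747 + 0.115070 = 0.4138 bits

H(Y|X) = Σ_x P(x)·H(Y|X=x):
  X=0: P(X=0) = 0 → contributes 0
  X=1: P(X=1) = 0 → contributes 0
  X=2: P(X=2) = 1/12, P(Y|X=2) = (1/2, 1/2, 0) → H(Y|X=2) = 1.000000
  X=3: P(X=3) = 11/12, P(Y|X=3) = (5/11, 5/11, 1/11) → H(Y|X=3) = 1.348588
H(Y|X) = (1/12)·1.000000 + (11/12)·1.348588 = 1.3195 bits

H(X,Y) = -Σ_{x,y} P(x,y) log₂ P(x,y). Per-cell terms -P(x,y)·log₂P(x,y):
  X=0: 0.000000, 0.000000, 0.000000
  X=1: 0.000000, 0.000000, 0.000000
  X=2: 0.191040, 0.191040, 0.000000
  X=3: 0.526264, 0.526264, 0.298747
  (cells with P = 0 contribute 0)
Sum of the 12 terms: H(X,Y) = 1.7334 bits

Chain rule check:
  H(X) + H(Y|X) = 0.4138 + 1.3195 = 1.7333 bits
  H(X,Y) = 1.7334 bits
✓ Chain rule verified (Δ = 0.0001 is 4-dp rounding noise: each of the three values was rounded independently).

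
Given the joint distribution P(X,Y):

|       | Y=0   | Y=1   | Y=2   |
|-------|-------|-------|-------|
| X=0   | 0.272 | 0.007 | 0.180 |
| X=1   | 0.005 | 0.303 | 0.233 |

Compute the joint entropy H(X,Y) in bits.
2.0562 bits

H(X,Y) = -Σ_{x,y} P(x,y) log₂ P(x,y). Per-cell terms -P(x,y)·log₂P(x,y):
  X=0: 0.5109, 0.0501, 0.4453
  X=1: 0.0382, 0.5220, 0.4897
Sum of the 6 terms: H(X,Y) = 2.0562 bits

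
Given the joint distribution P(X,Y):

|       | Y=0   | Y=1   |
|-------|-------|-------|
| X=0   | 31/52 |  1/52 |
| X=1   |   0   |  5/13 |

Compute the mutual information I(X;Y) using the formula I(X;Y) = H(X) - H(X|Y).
0.8497 bits

I(X;Y) = H(X) - H(X|Y)

Marginal of X (row sums):
  P(X=0) = 31/52 + 1/52 = 8/13
  P(X=1) = 0 + 5/13 = 5/13
H(X) = -[(8/13)·log₂(8/13) + (5/13)·log₂(5/13)]
  = 0.4310 + 0.5302 = 0.9612 bits

Marginal of Y (column sums):
  P(Y=0) = 31/52 + 0 = 31/52
  P(Y=1) = 1/52 + 5/13 = 21/52
H(X|Y) = Σ_y P(y)·H(X|Y=y):
  Y=0: P(Y=0) = 31/52, P(X|Y=0) = (1, 0) → H(X|Y=0) = 0.0000
  Y=1: P(Y=1) = 21/52, P(X|Y=1) = (1/21, 20/21) → H(X|Y=1) = 0.2762
H(X|Y) = (31/52)·0.0000 + (21/52)·0.2762 = 0.1115 bits

I(X;Y) = H(X) - H(X|Y) = 0.9612 - 0.1115 = 0.8497 bits

Cross-check via I(X;Y) = H(X) + H(Y) - H(X,Y): computing H(Y) from the column sums and H(X,Y) from the 4 cells in the same way gives H(Y) = 0.9732 bits and H(X,Y) = 1.0847 bits, so
I(X;Y) = 0.9612 + 0.9732 - 1.0847 = 0.8497 bits ✓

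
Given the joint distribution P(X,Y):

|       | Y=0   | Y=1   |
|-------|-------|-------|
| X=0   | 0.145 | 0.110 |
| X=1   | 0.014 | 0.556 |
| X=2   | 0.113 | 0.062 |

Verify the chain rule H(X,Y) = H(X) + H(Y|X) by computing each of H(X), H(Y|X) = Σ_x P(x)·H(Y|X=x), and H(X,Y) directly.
H(X) = 1.4050 bits, H(Y|X) = 0.5105 bits, H(X,Y) = 1.9155 bits

Marginal of X (row sums):
  P(X=0) = 0.145 + 0.110 = 0.255
  P(X=1) = 0.014 + 0.556 = 0.570
  P(X=2) = 0.113 + 0.062 = 0.175
H(X) = -[0.255·log₂(0.255) + 0.570·log₂(0.570) + 0.175·log₂(0.175)]
  = 0.50271 + 0.46225 + 0.44005 = 1.4050 bits

H(Y|X) = Σ_x P(x)·H(Y|X=x):
  X=0: P(X=0) = 0.255, P(Y|X=0) = (29/51, 22/51) → H(Y|X=0) = 0.98637
  X=1: P(X=1) = 0.570, P(Y|X=1) = (7/285, 278/285) → H(Y|X=1) = 0.16634
  X=2: P(X=2) = 0.175, P(Y|X=2) = (113/175, 62/175) → H(Y|X=2) = 0.93784
H(Y|X) = 0.255·0.98637 + 0.570·0.16634 + 0.175·0.93784 = 0.5105 bits

H(X,Y) = -Σ_{x,y} P(x,y) log₂ P(x,y). Per-cell terms -P(x,y)·log₂P(x,y):
  X=0: 0.40395, 0.35029
  X=1: 0.08622, 0.47084
  X=2: 0.35545, 0.24872
Sum of the 6 terms: H(X,Y) = 1.9155 bits

Chain rule check:
  H(X) + H(Y|X) = 1.4050 + 0.5105 = 1.9155 bits
  H(X,Y) = 1.9155 bits
✓ Chain rule verified.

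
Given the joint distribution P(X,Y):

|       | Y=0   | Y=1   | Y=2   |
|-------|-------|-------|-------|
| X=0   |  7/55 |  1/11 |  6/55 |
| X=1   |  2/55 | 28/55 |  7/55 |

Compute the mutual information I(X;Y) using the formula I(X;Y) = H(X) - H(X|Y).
0.1835 bits

I(X;Y) = H(X) - H(X|Y)

Marginal of X (row sums):
  P(X=0) = 7/55 + 1/11 + 6/55 = 18/55
  P(X=1) = 2/55 + 28/55 + 7/55 = 37/55
H(X) = -[(18/55)·log₂(18/55) + (37/55)·log₂(37/55)]
  = 0.52738 + 0.38474 = 0.91212 bits

Marginal of Y (column sums):
  P(Y=0) = 7/55 + 2/55 = 9/55
  P(Y=1) = 1/11 + 28/55 = 3/5
  P(Y=2) = 6/55 + 7/55 = 13/55
H(X|Y) = Σ_y P(y)·H(X|Y=y):
  Y=0: P(Y=0) = 9/55, P(X|Y=0) = (7/9, 2/9) → H(X|Y=0) = 0.76420
  Y=1: P(Y=1) = 3/5, P(X|Y=1) = (5/33, 28/33) → H(X|Y=1) = 0.61362
  Y=2: P(Y=2) = 13/55, P(X|Y=2) = (6/13, 7/13) → H(X|Y=2) = 0.99573
H(X|Y) = (9/55)·0.76420 + (3/5)·0.61362 + (13/55)·0.99573 = 0.72858 bits

I(X;Y) = H(X) - H(X|Y) = 0.91212 - 0.72858 = 0.1835 bits

Cross-check via I(X;Y) = H(X) + H(Y) - H(X,Y): computing H(Y) from the column sums and H(X,Y) from the 6 cells in the same way gives H(Y) = 1.36136 bits and H(X,Y) = 2.08994 bits, so
I(X;Y) = 0.91212 + 1.36136 - 2.08994 = 0.1835 bits ✓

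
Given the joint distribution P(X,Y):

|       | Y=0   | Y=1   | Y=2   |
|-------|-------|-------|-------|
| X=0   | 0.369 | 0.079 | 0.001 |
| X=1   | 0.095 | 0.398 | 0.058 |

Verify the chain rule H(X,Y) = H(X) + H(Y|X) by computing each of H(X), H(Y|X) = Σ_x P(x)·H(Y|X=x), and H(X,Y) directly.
H(X) = 0.9925 bits, H(Y|X) = 0.9274 bits, H(X,Y) = 1.9199 bits

Marginal of X (row sums):
  P(X=0) = 0.369 + 0.079 + 0.001 = 0.449
  P(X=1) = 0.095 + 0.398 + 0.058 = 0.551
H(X) = -[0.449·log₂(0.449) + 0.551·log₂(0.551)]
  = 0.5187 + 0.4738 = 0.9925 bits

H(Y|X) = Σ_x P(x)·H(Y|X=x):
  X=0: P(X=0) = 0.449, P(Y|X=0) = (369/449, 79/449, 1/449) → H(Y|X=0) = 0.6933
  X=1: P(X=1) = 0.551, P(Y|X=1) = (5/29, 398/551, 2/19) → H(Y|X=1) = 1.1181
H(Y|X) = 0.449·0.6933 + 0.551·1.1181 = 0.9274 bits

H(X,Y) = -Σ_{x,y} P(x,y) log₂ P(x,y). Per-cell terms -P(x,y)·log₂P(x,y):
  X=0: 0.5307, 0.2893, 0.0100
  X=1: 0.3226, 0.5290, 0.2383
Sum of the 6 terms: H(X,Y) = 1.9199 bits

Chain rule check:
  H(X) + H(Y|X) = 0.9925 + 0.9274 = 1.9199 bits
  H(X,Y) = 1.9199 bits
✓ Chain rule verified.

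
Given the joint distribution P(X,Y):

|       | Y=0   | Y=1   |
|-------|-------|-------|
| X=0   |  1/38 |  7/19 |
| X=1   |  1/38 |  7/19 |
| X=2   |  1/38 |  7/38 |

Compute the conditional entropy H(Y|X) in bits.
0.3934 bits

H(Y|X) = H(X,Y) - H(X)

H(X,Y) = -Σ_{x,y} P(x,y) log₂ P(x,y). Per-cell terms -P(x,y)·log₂P(x,y):
  X=0: 0.13810, 0.53074
  X=1: 0.13810, 0.53074
  X=2: 0.13810, 0.44958
Sum of the 6 terms: H(X,Y) = 1.9254 bits

Marginal of X (row sums):
  P(X=0) = 1/38 + 7/19 = 15/38
  P(X=1) = 1/38 + 7/19 = 15/38
  P(X=2) = 1/38 + 7/38 = 4/19
H(X) = -[(15/38)·log₂(15/38) + (15/38)·log₂(15/38) + (4/19)·log₂(4/19)]
  = 0.52936 + 0.52936 + 0.47325 = 1.5320 bits

H(Y|X) = H(X,Y) - H(X) = 1.9254 - 1.5320 = 0.3934 bits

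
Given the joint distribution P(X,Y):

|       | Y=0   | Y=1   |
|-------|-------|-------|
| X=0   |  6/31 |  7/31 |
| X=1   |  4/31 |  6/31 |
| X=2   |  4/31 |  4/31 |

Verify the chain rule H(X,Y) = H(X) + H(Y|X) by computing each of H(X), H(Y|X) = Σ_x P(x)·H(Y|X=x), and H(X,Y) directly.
H(X) = 1.5566 bits, H(Y|X) = 0.9888 bits, H(X,Y) = 2.5455 bits

Marginal of X (row sums):
  P(X=0) = 6/31 + 7/31 = 13/31
  P(X=1) = 4/31 + 6/31 = 10/31
  P(X=2) = 4/31 + 4/31 = 8/31
H(X) = -[(13/31)·log₂(13/31) + (10/31)·log₂(10/31) + (8/31)·log₂(8/31)]
  = 0.52577 + 0.52654 + 0.50431 = 1.5566 bits

H(Y|X) = Σ_x P(x)·H(Y|X=x):
  X=0: P(X=0) = 13/31, P(Y|X=0) = (6/13, 7/13) → H(Y|X=0) = 0.99573
  X=1: P(X=1) = 10/31, P(Y|X=1) = (2/5, 3/5) → H(Y|X=1) = 0.97095
  X=2: P(X=2) = 8/31, P(Y|X=2) = (1/2, 1/2) → H(Y|X=2) = 1.00000
H(Y|X) = (13/31)·0.99573 + (10/31)·0.97095 + (8/31)·1.00000 = 0.9888 bits

H(X,Y) = -Σ_{x,y} P(x,y) log₂ P(x,y). Per-cell terms -P(x,y)·log₂P(x,y):
  X=0: 0.45856, 0.48477
  X=1: 0.38119, 0.45856
  X=2: 0.38119, 0.38119
Sum of the 6 terms: H(X,Y) = 2.5455 bits

Chain rule check:
  H(X) + H(Y|X) = 1.5566 + 0.9888 = 2.5454 bits
  H(X,Y) = 2.5455 bits
✓ Chain rule verified (Δ = 0.0001 is 4-dp rounding noise: each of the three values was rounded independently).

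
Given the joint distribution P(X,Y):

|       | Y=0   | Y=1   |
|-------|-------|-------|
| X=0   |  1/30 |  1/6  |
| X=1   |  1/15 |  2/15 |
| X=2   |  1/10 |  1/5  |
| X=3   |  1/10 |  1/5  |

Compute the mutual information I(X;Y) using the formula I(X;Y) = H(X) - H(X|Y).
0.0166 bits

I(X;Y) = H(X) - H(X|Y)

Marginal of X (row sums):
  P(X=0) = 1/30 + 1/6 = 1/5
  P(X=1) = 1/15 + 2/15 = 1/5
  P(X=2) = 1/10 + 1/5 = 3/10
  P(X=3) = 1/10 + 1/5 = 3/10
H(X) = -[(1/5)·log₂(1/5) + (1/5)·log₂(1/5) + (3/10)·log₂(3/10) + (3/10)·log₂(3/10)]
  = 0.46438562 + 0.46438562 + 0.52108968 + 0.52108968 = 1.9709506 bits

Marginal of Y (column sums):
  P(Y=0) = 1/30 + 1/15 + 1/10 + 1/10 = 3/10
  P(Y=1) = 1/6 + 2/15 + 1/5 + 1/5 = 7/10
H(X|Y) = Σ_y P(y)·H(X|Y=y):
  Y=0: P(Y=0) = 3/10, P(X|Y=0) = (1/9, 2/9, 1/3, 1/3) → H(X|Y=0) = 1.89106111
  Y=1: P(Y=1) = 7/10, P(X|Y=1) = (5/21, 4/21, 2/7, 2/7) → H(X|Y=1) = 1.98140359
H(X|Y) = (3/10)·1.89106111 + (7/10)·1.98140359 = 1.9543008 bits

I(X;Y) = H(X) - H(X|Y) = 1.9709506 - 1.9543008 = 0.0166 bits

Cross-check via I(X;Y) = H(X) + H(Y) - H(X,Y): computing H(Y) from the column sums and H(X,Y) from the 8 cells in the same way gives H(Y) = 0.8812909 bits and H(X,Y) = 2.8355917 bits, so
I(X;Y) = 1.9709506 + 0.8812909 - 2.8355917 = 0.0166 bits ✓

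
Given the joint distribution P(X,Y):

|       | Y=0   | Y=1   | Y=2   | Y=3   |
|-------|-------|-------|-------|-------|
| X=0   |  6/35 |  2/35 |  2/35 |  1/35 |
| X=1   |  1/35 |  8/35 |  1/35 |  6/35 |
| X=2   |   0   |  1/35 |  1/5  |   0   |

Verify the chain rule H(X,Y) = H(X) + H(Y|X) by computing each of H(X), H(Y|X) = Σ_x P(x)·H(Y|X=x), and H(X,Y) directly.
H(X) = 1.5277 bits, H(Y|X) = 1.3538 bits, H(X,Y) = 2.8815 bits

Marginal of X (row sums):
  P(X=0) = 6/35 + 2/35 + 2/35 + 1/35 = 11/35
  P(X=1) = 1/35 + 8/35 + 1/35 + 6/35 = 16/35
  P(X=2) = 0 + 1/35 + 1/5 + 0 = 8/35
H(X) = -[(11/35)·log₂(11/35) + (16/35)·log₂(16/35) + (8/35)·log₂(8/35)]
  = 0.52481 + 0.51624 + 0.48669 = 1.5277 bits

H(Y|X) = Σ_x P(x)·H(Y|X=x):
  X=0: P(X=0) = 11/35, P(Y|X=0) = (6/11, 2/11, 2/11, 1/11) → H(Y|X=0) = 1.68582
  X=1: P(X=1) = 16/35, P(Y|X=1) = (1/16, 1/2, 1/16, 3/8) → H(Y|X=1) = 1.53064
  X=2: P(X=2) = 8/35, P(Y|X=2) = (0, 1/8, 7/8, 0) → H(Y|X=2) = 0.54356
H(Y|X) = (11/35)·1.68582 + (16/35)·1.53064 + (8/35)·0.54356 = 1.3538 bits

H(X,Y) = -Σ_{x,y} P(x,y) log₂ P(x,y). Per-cell terms -P(x,y)·log₂P(x,y):
  X=0: 0.43617, 0.23596, 0.23596, 0.14655
  X=1: 0.14655, 0.48669, 0.14655, 0.43617
  X=2: 0.00000, 0.14655, 0.46439, 0.00000
  (cells with P = 0 contribute 0)
Sum of the 12 terms: H(X,Y) = 2.8815 bits

Chain rule check:
  H(X) + H(Y|X) = 1.5277 + 1.3538 = 2.8815 bits
  H(X,Y) = 2.8815 bits
✓ Chain rule verified.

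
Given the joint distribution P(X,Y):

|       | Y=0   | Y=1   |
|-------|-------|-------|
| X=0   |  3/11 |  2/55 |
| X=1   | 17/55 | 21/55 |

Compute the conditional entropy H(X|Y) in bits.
0.7584 bits

H(X|Y) = H(X,Y) - H(Y)

H(X,Y) = -Σ_{x,y} P(x,y) log₂ P(x,y). Per-cell terms -P(x,y)·log₂P(x,y):
  X=0: 0.51122, 0.17387
  X=1: 0.52357, 0.53036
Sum of the 4 terms: H(X,Y) = 1.7390 bits

Marginal of Y (column sums):
  P(Y=0) = 3/11 + 17/55 = 32/55
  P(Y=1) = 2/55 + 21/55 = 23/55
H(Y) = -[(32/55)·log₂(32/55) + (23/55)·log₂(23/55)]
  = 0.45461 + 0.52599 = 0.9806 bits

H(X|Y) = H(X,Y) - H(Y) = 1.7390 - 0.9806 = 0.7584 bits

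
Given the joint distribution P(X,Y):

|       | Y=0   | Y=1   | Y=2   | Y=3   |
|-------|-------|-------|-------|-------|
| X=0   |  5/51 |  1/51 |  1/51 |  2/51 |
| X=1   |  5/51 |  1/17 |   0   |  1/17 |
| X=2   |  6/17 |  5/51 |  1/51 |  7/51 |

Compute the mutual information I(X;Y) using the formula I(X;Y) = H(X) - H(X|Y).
0.0397 bits

I(X;Y) = H(X) - H(X|Y)

Marginal of X (row sums):
  P(X=0) = 5/51 + 1/51 + 1/51 + 2/51 = 3/17
  P(X=1) = 5/51 + 1/17 + 0 + 1/17 = 11/51
  P(X=2) = 6/17 + 5/51 + 1/51 + 7/51 = 31/51
H(X) = -[(3/17)·log₂(3/17) + (11/51)·log₂(11/51) + (31/51)·log₂(31/51)]
  = 0.4416 + 0.4773 + 0.4366 = 1.3555 bits

Marginal of Y (column sums):
  P(Y=0) = 5/51 + 5/51 + 6/17 = 28/51
  P(Y=1) = 1/51 + 1/17 + 5/51 = 3/17
  P(Y=2) = 1/51 + 0 + 1/51 = 2/51
  P(Y=3) = 2/51 + 1/17 + 7/51 = 4/17
H(X|Y) = Σ_y P(y)·H(X|Y=y):
  Y=0: P(Y=0) = 28/51, P(X|Y=0) = (5/28, 5/28, 9/14) → H(X|Y=0) = 1.2974
  Y=1: P(Y=1) = 3/17, P(X|Y=1) = (1/9, 1/3, 5/9) → H(X|Y=1) = 1.3516
  Y=2: P(Y=2) = 2/51, P(X|Y=2) = (1/2, 0, 1/2) → H(X|Y=2) = 1.0000
  Y=3: P(Y=3) = 4/17, P(X|Y=3) = (1/6, 1/4, 7/12) → H(X|Y=3) = 1.3844
H(X|Y) = (28/51)·1.2974 + (3/17)·1.3516 + (2/51)·1.0000 + (4/17)·1.3844 = 1.3158 bits

I(X;Y) = H(X) - H(X|Y) = 1.3555 - 1.3158 = 0.0397 bits

Cross-check via I(X;Y) = H(X) + H(Y) - H(X,Y): computing H(Y) from the column sums and H(X,Y) from the 12 cells in the same way gives H(Y) = 1.5910 bits and H(X,Y) = 2.9068 bits, so
I(X;Y) = 1.3555 + 1.5910 - 2.9068 = 0.0397 bits ✓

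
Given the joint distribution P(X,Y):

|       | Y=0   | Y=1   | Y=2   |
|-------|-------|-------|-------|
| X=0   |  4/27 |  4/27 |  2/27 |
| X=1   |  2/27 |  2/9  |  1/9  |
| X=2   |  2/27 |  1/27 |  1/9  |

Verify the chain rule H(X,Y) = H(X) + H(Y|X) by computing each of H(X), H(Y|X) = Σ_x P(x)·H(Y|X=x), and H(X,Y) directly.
H(X) = 1.5407 bits, H(Y|X) = 1.4727 bits, H(X,Y) = 3.0134 bits

Marginal of X (row sums):
  P(X=0) = 4/27 + 4/27 + 2/27 = 10/27
  P(X=1) = 2/27 + 2/9 + 1/9 = 11/27
  P(X=2) = 2/27 + 1/27 + 1/9 = 2/9
H(X) = -[(10/27)·log₂(10/27) + (11/27)·log₂(11/27) + (2/9)·log₂(2/9)]
  = 0.53073 + 0.52778 + 0.48221 = 1.5407 bits

H(Y|X) = Σ_x P(x)·H(Y|X=x):
  X=0: P(X=0) = 10/27, P(Y|X=0) = (2/5, 2/5, 1/5) → H(Y|X=0) = 1.52193
  X=1: P(X=1) = 11/27, P(Y|X=1) = (2/11, 6/11, 3/11) → H(Y|X=1) = 1.43537
  X=2: P(X=2) = 2/9, P(Y|X=2) = (1/3, 1/6, 1/2) → H(Y|X=2) = 1.45915
H(Y|X) = (10/27)·1.52193 + (11/27)·1.43537 + (2/9)·1.45915 = 1.4727 bits

H(X,Y) = -Σ_{x,y} P(x,y) log₂ P(x,y). Per-cell terms -P(x,y)·log₂P(x,y):
  X=0: 0.40813, 0.40813, 0.27814
  X=1: 0.27814, 0.48221, 0.35221
  X=2: 0.27814, 0.17611, 0.35221
Sum of the 9 terms: H(X,Y) = 3.0134 bits

Chain rule check:
  H(X) + H(Y|X) = 1.5407 + 1.4727 = 3.0134 bits
  H(X,Y) = 3.0134 bits
✓ Chain rule verified.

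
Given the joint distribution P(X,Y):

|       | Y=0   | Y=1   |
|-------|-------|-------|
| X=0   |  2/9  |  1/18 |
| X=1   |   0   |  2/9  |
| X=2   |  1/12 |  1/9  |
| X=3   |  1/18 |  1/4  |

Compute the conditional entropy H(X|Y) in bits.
1.6351 bits

H(X|Y) = H(X,Y) - H(Y)

H(X,Y) = -Σ_{x,y} P(x,y) log₂ P(x,y). Per-cell terms -P(x,y)·log₂P(x,y):
  X=0: 0.4822, 0.2317
  X=1: 0.0000, 0.4822
  X=2: 0.2987, 0.3522
  X=3: 0.2317, 0.5000
  (cells with P = 0 contribute 0)
Sum of the 8 terms: H(X,Y) = 2.5787 bits

Marginal of Y (column sums):
  P(Y=0) = 2/9 + 0 + 1/12 + 1/18 = 13/36
  P(Y=1) = 1/18 + 2/9 + 1/9 + 1/4 = 23/36
H(Y) = -[(13/36)·log₂(13/36) + (23/36)·log₂(23/36)]
  = 0.5306 + 0.4130 = 0.9436 bits

H(X|Y) = H(X,Y) - H(Y) = 2.5787 - 0.9436 = 1.6351 bits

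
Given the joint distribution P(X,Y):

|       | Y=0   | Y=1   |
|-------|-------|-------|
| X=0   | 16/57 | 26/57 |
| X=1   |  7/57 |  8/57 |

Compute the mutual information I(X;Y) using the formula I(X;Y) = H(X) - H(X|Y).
0.0042 bits

I(X;Y) = H(X) - H(X|Y)

Marginal of X (row sums):
  P(X=0) = 16/57 + 26/57 = 14/19
  P(X=1) = 7/57 + 8/57 = 5/19
H(X) = -[(14/19)·log₂(14/19) + (5/19)·log₂(5/19)]
  = 0.32463 + 0.50684 = 0.83147 bits

Marginal of Y (column sums):
  P(Y=0) = 16/57 + 7/57 = 23/57
  P(Y=1) = 26/57 + 8/57 = 34/57
H(X|Y) = Σ_y P(y)·H(X|Y=y):
  Y=0: P(Y=0) = 23/57, P(X|Y=0) = (16/23, 7/23) → H(X|Y=0) = 0.88654
  Y=1: P(Y=1) = 34/57, P(X|Y=1) = (13/17, 4/17) → H(X|Y=1) = 0.78713
H(X|Y) = (23/57)·0.88654 + (34/57)·0.78713 = 0.82724 bits

I(X;Y) = H(X) - H(X|Y) = 0.83147 - 0.82724 = 0.0042 bits

Cross-check via I(X;Y) = H(X) + H(Y) - H(X,Y): computing H(Y) from the column sums and H(X,Y) from the 4 cells in the same way gives H(Y) = 0.97297 bits and H(X,Y) = 1.80021 bits, so
I(X;Y) = 0.83147 + 0.97297 - 1.80021 = 0.0042 bits ✓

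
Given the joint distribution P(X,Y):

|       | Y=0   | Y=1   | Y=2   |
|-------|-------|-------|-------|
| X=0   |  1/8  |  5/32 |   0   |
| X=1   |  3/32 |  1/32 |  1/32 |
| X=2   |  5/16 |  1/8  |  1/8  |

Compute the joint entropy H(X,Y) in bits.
2.7005 bits

H(X,Y) = -Σ_{x,y} P(x,y) log₂ P(x,y). Per-cell terms -P(x,y)·log₂P(x,y):
  X=0: 0.37500, 0.41845, 0.00000
  X=1: 0.32016, 0.15625, 0.15625
  X=2: 0.52440, 0.37500, 0.37500
  (cells with P = 0 contribute 0)
Sum of the 9 terms: H(X,Y) = 2.7005 bits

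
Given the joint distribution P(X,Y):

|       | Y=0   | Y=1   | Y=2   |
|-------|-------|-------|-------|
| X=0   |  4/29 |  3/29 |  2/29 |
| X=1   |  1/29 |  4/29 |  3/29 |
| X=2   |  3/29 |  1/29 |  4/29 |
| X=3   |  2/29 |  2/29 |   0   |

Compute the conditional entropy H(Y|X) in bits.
1.3884 bits

H(Y|X) = H(X,Y) - H(X)

H(X,Y) = -Σ_{x,y} P(x,y) log₂ P(x,y). Per-cell terms -P(x,y)·log₂P(x,y):
  X=0: 0.39420, 0.33859, 0.26607
  X=1: 0.16752, 0.39420, 0.33859
  X=2: 0.33859, 0.16752, 0.39420
  X=3: 0.26607, 0.26607, 0.00000
  (cells with P = 0 contribute 0)
Sum of the 12 terms: H(X,Y) = 3.3316 bits

Marginal of X (row sums):
  P(X=0) = 4/29 + 3/29 + 2/29 = 9/29
  P(X=1) = 1/29 + 4/29 + 3/29 = 8/29
  P(X=2) = 3/29 + 1/29 + 4/29 = 8/29
  P(X=3) = 2/29 + 2/29 + 0 = 4/29
H(X) = -[(9/29)·log₂(9/29) + (8/29)·log₂(8/29) + (8/29)·log₂(8/29) + (4/29)·log₂(4/29)]
  = 0.52388 + 0.51255 + 0.51255 + 0.39420 = 1.9432 bits

H(Y|X) = H(X,Y) - H(X) = 3.3316 - 1.9432 = 1.3884 bits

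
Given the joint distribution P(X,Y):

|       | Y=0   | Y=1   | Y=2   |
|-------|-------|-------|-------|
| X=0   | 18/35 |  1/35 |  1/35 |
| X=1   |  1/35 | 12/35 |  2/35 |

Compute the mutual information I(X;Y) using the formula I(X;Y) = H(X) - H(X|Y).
0.5997 bits

I(X;Y) = H(X) - H(X|Y)

Marginal of X (row sums):
  P(X=0) = 18/35 + 1/35 + 1/35 = 4/7
  P(X=1) = 1/35 + 12/35 + 2/35 = 3/7
H(X) = -[(4/7)·log₂(4/7) + (3/7)·log₂(3/7)]
  = 0.4613 + 0.5239 = 0.9852 bits

Marginal of Y (column sums):
  P(Y=0) = 18/35 + 1/35 = 19/35
  P(Y=1) = 1/35 + 12/35 = 13/35
  P(Y=2) = 1/35 + 2/35 = 3/35
H(X|Y) = Σ_y P(y)·H(X|Y=y):
  Y=0: P(Y=0) = 19/35, P(X|Y=0) = (18/19, 1/19) → H(X|Y=0) = 0.2975
  Y=1: P(Y=1) = 13/35, P(X|Y=1) = (1/13, 12/13) → H(X|Y=1) = 0.3912
  Y=2: P(Y=2) = 3/35, P(X|Y=2) = (1/3, 2/3) → H(X|Y=2) = 0.9183
H(X|Y) = (19/35)·0.2975 + (13/35)·0.3912 + (3/35)·0.9183 = 0.3855 bits

I(X;Y) = H(X) - H(X|Y) = 0.9852 - 0.3855 = 0.5997 bits

Cross-check via I(X;Y) = H(X) + H(Y) - H(X,Y): computing H(Y) from the column sums and H(X,Y) from the 6 cells in the same way gives H(Y) = 1.3130 bits and H(X,Y) = 1.6985 bits, so
I(X;Y) = 0.9852 + 1.3130 - 1.6985 = 0.5997 bits ✓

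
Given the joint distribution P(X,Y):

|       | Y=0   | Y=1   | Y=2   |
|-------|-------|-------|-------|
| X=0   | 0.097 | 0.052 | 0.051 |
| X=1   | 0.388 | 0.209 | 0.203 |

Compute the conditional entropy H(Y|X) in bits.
1.5143 bits

H(Y|X) = H(X,Y) - H(X)

H(X,Y) = -Σ_{x,y} P(x,y) log₂ P(x,y). Per-cell terms -P(x,y)·log₂P(x,y):
  X=0: 0.32649, 0.22180, 0.21896
  X=1: 0.52996, 0.47201, 0.46699
Sum of the 6 terms: H(X,Y) = 2.2362 bits

Marginal of X (row sums):
  P(X=0) = 0.097 + 0.052 + 0.051 = 0.200
  P(X=1) = 0.388 + 0.209 + 0.203 = 0.800
H(X) = -[0.200·log₂(0.200) + 0.800·log₂(0.800)]
  = 0.46439 + 0.25754 = 0.7219 bits

H(Y|X) = H(X,Y) - H(X) = 2.2362 - 0.7219 = 1.5143 bits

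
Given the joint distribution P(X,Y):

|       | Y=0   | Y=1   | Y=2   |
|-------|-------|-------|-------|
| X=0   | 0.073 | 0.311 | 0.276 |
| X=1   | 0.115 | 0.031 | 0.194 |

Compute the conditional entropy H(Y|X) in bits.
1.3606 bits

H(Y|X) = H(X,Y) - H(X)

H(X,Y) = -Σ_{x,y} P(x,y) log₂ P(x,y). Per-cell terms -P(x,y)·log₂P(x,y):
  X=0: 0.275645, 0.524039, 0.512604
  X=1: 0.358834, 0.155359, 0.458979
Sum of the 6 terms: H(X,Y) = 2.28546 bits

Marginal of X (row sums):
  P(X=0) = 0.073 + 0.311 + 0.276 = 0.660
  P(X=1) = 0.115 + 0.031 + 0.194 = 0.340
H(X) = -[0.660·log₂(0.660) + 0.340·log₂(0.340)]
  = 0.395645 + 0.529174 = 0.92482 bits

H(Y|X) = H(X,Y) - H(X) = 2.28546 - 0.92482 = 1.3606 bits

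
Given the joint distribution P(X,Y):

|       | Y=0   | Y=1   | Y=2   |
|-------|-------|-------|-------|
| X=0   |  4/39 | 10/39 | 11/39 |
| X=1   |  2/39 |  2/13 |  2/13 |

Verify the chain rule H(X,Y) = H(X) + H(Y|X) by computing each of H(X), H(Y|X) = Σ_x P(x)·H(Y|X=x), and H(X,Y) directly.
H(X) = 0.9418 bits, H(Y|X) = 1.4643 bits, H(X,Y) = 2.4061 bits

Marginal of X (row sums):
  P(X=0) = 4/39 + 10/39 + 11/39 = 25/39
  P(X=1) = 2/39 + 2/13 + 2/13 = 14/39
H(X) = -[(25/39)·log₂(25/39) + (14/39)·log₂(14/39)]
  = 0.41125 + 0.53058 = 0.9418 bits

H(Y|X) = Σ_x P(x)·H(Y|X=x):
  X=0: P(X=0) = 25/39, P(Y|X=0) = (4/25, 2/5, 11/25) → H(Y|X=0) = 1.47294
  X=1: P(X=1) = 14/39, P(Y|X=1) = (1/7, 3/7, 3/7) → H(Y|X=1) = 1.44882
H(Y|X) = (25/39)·1.47294 + (14/39)·1.44882 = 1.4643 bits

H(X,Y) = -Σ_{x,y} P(x,y) log₂ P(x,y). Per-cell terms -P(x,y)·log₂P(x,y):
  X=0: 0.33696, 0.50345, 0.51502
  X=1: 0.21976, 0.41545, 0.41545
Sum of the 6 terms: H(X,Y) = 2.4061 bits

Chain rule check:
  H(X) + H(Y|X) = 0.9418 + 1.4643 = 2.4061 bits
  H(X,Y) = 2.4061 bits
✓ Chain rule verified.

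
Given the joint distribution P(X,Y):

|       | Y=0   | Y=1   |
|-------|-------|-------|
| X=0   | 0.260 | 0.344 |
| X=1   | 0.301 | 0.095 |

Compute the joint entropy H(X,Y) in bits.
1.8789 bits

H(X,Y) = -Σ_{x,y} P(x,y) log₂ P(x,y). Per-cell terms -P(x,y)·log₂P(x,y):
  X=0: 0.5053, 0.5296
  X=1: 0.5214, 0.3226
Sum of the 4 terms: H(X,Y) = 1.8789 bits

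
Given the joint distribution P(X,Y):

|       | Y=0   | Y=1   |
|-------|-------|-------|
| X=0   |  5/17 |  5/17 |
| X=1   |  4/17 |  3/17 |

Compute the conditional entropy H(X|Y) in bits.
0.9738 bits

H(X|Y) = H(X,Y) - H(Y)

H(X,Y) = -Σ_{x,y} P(x,y) log₂ P(x,y). Per-cell terms -P(x,y)·log₂P(x,y):
  X=0: 0.51927, 0.51927
  X=1: 0.49117, 0.44162
Sum of the 4 terms: H(X,Y) = 1.9713 bits

Marginal of Y (column sums):
  P(Y=0) = 5/17 + 4/17 = 9/17
  P(Y=1) = 5/17 + 3/17 = 8/17
H(Y) = -[(9/17)·log₂(9/17) + (8/17)·log₂(8/17)]
  = 0.48576 + 0.51175 = 0.9975 bits

H(X|Y) = H(X,Y) - H(Y) = 1.9713 - 0.9975 = 0.9738 bits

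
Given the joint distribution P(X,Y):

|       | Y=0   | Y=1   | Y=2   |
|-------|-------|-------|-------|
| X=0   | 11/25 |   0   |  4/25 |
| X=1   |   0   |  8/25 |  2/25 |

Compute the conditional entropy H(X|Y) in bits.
0.2204 bits

H(X|Y) = H(X,Y) - H(Y)

H(X,Y) = -Σ_{x,y} P(x,y) log₂ P(x,y). Per-cell terms -P(x,y)·log₂P(x,y):
  X=0: 0.52115, 0.00000, 0.42302
  X=1: 0.00000, 0.52603, 0.29151
  (cells with P = 0 contribute 0)
Sum of the 6 terms: H(X,Y) = 1.7617 bits

Marginal of Y (column sums):
  P(Y=0) = 11/25 + 0 = 11/25
  P(Y=1) = 0 + 8/25 = 8/25
  P(Y=2) = 4/25 + 2/25 = 6/25
H(Y) = -[(11/25)·log₂(11/25) + (8/25)·log₂(8/25) + (6/25)·log₂(6/25)]
  = 0.52115 + 0.52603 + 0.49413 = 1.5413 bits

H(X|Y) = H(X,Y) - H(Y) = 1.7617 - 1.5413 = 0.2204 bits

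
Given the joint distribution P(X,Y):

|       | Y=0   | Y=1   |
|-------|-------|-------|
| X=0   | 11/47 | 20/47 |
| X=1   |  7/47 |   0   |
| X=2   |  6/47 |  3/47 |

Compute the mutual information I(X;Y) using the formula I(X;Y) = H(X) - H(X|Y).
0.2049 bits

I(X;Y) = H(X) - H(X|Y)

Marginal of X (row sums):
  P(X=0) = 11/47 + 20/47 = 31/47
  P(X=1) = 7/47 + 0 = 7/47
  P(X=2) = 6/47 + 3/47 = 9/47
H(X) = -[(31/47)·log₂(31/47) + (7/47)·log₂(7/47) + (9/47)·log₂(9/47)]
  = 0.39600 + 0.40916 + 0.45664 = 1.26180 bits

Marginal of Y (column sums):
  P(Y=0) = 11/47 + 7/47 + 6/47 = 24/47
  P(Y=1) = 20/47 + 0 + 3/47 = 23/47
H(X|Y) = Σ_y P(y)·H(X|Y=y):
  Y=0: P(Y=0) = 24/47, P(X|Y=0) = (11/24, 7/24, 1/4) → H(X|Y=0) = 1.53434
  Y=1: P(Y=1) = 23/47, P(X|Y=1) = (20/23, 0, 3/23) → H(X|Y=1) = 0.55863
H(X|Y) = (24/47)·1.53434 + (23/47)·0.55863 = 1.05686 bits

I(X;Y) = H(X) - H(X|Y) = 1.26180 - 1.05686 = 0.2049 bits

Cross-check via I(X;Y) = H(X) + H(Y) - H(X,Y): computing H(Y) from the column sums and H(X,Y) from the 6 cells in the same way gives H(Y) = 0.99967 bits and H(X,Y) = 2.05654 bits, so
I(X;Y) = 1.26180 + 0.99967 - 2.05654 = 0.2049 bits ✓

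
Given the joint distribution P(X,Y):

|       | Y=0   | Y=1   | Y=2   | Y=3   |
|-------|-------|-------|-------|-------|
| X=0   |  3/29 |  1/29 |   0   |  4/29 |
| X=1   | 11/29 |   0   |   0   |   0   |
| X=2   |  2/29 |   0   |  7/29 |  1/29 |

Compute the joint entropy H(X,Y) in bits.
2.3594 bits

H(X,Y) = -Σ_{x,y} P(x,y) log₂ P(x,y). Per-cell terms -P(x,y)·log₂P(x,y):
  X=0: 0.3386, 0.1675, 0.0000, 0.3942
  X=1: 0.5305, 0.0000, 0.0000, 0.0000
  X=2: 0.2661, 0.0000, 0.4950, 0.1675
  (cells with P = 0 contribute 0)
Sum of the 12 terms: H(X,Y) = 2.3594 bits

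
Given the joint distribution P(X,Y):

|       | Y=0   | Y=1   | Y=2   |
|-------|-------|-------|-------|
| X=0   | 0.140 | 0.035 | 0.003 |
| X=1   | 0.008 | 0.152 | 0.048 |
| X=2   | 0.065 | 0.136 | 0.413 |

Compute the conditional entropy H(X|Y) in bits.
0.9295 bits

H(X|Y) = H(X,Y) - H(Y)

H(X,Y) = -Σ_{x,y} P(x,y) log₂ P(x,y). Per-cell terms -P(x,y)·log₂P(x,y):
  X=0: 0.39711, 0.16928, 0.02514
  X=1: 0.05573, 0.41311, 0.21028
  X=2: 0.25632, 0.39145, 0.52690
Sum of the 9 terms: H(X,Y) = 2.44532 bits

Marginal of Y (column sums):
  P(Y=0) = 0.140 + 0.008 + 0.065 = 0.213
  P(Y=1) = 0.035 + 0.152 + 0.136 = 0.323
  P(Y=2) = 0.003 + 0.048 + 0.413 = 0.464
H(Y) = -[0.213·log₂(0.213) + 0.323·log₂(0.323) + 0.464·log₂(0.464)]
  = 0.47522 + 0.52662 + 0.51402 = 1.51586 bits

H(X|Y) = H(X,Y) - H(Y) = 2.44532 - 1.51586 = 0.9295 bits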